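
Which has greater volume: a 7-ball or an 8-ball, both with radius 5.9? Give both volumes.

V_7(5.9) ≈ 1.17583e+06. V_8(5.9) ≈ 5.95942e+06. The 8-ball is larger.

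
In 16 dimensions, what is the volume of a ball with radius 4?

Volume = π^{16/2}·(4)^16/Γ(9) = 33554432·π^8/315 ≈ 1.01074e+09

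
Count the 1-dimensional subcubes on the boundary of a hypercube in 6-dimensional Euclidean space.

Number of 1-faces = C(6,1) · 2^(6-1) = 6 · 32 = 192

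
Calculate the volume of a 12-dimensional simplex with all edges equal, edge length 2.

For a regular n-simplex with edge a, V = (a^n / n!)·√((n+1)/2^n). With a=2, n=12: V ≈ 4.81742e-07.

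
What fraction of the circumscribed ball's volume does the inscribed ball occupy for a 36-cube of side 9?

V_in / V_out = (r_in/r_out)^36 = (1/√36)^36 = 36^(-36/2) ≈ 9.69516e-29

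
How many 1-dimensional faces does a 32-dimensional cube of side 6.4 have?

An n-cube has C(n,k)·2^(n-k) k-faces. Here C(32,1)·2^31 = 32·2147483648 = 68719476736.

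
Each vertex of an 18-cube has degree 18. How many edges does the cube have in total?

Each of the 2^18 = 262144 vertices has degree 18; total edges = 18·2^18/2 = 2359296.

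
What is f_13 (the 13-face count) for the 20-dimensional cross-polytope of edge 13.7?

Each 13-face is the convex hull of 14 vertices, one chosen as ±e_i from each of 14 distinct axes: 2^14·C(20,14) = 635043840.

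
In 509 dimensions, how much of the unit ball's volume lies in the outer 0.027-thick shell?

1 - (1-0.027)^509 ≈ 0.9999991099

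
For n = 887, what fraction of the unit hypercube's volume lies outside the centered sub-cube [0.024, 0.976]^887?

Shell fraction = 1 - (1-0.048)^887 ≈ 1 - 1.125e-19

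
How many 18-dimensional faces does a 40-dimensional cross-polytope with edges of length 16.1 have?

An n-cross-polytope has 2^(k+1)·C(n,k+1) k-faces. Here 2^19·C(40,19) = 524288·131282408400 = 68829791335219200.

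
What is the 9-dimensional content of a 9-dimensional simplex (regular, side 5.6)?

For a regular n-simplex with edge a, V = (a^n / n!)·√((n+1)/2^n). With a=5.6, n=9: V ≈ 2.0859.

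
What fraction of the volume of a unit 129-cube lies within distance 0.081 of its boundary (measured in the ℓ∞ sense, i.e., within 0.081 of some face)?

The inner cube has side 1-2·0.081 = 0.838 and volume (0.838)^129 ≈ 1.255e-10, so the shell holds 1 - 1.255e-10 of the volume.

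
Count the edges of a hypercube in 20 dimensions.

The 20-cube has n·2^(n-1) = 20·2^19 = 20·524288 = 10485760 edges.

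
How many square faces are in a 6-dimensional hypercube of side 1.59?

Number of 2-faces = C(6,2) · 2^(6-2) = 15 · 16 = 240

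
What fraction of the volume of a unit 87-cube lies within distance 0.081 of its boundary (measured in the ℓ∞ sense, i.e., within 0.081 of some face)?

The inner cube has side 1-2·0.081 = 0.838 and volume (0.838)^87 ≈ 2.1e-07, so the shell holds 0.99999979 of the volume.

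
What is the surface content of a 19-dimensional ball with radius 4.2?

S_19(4.2) = 2·π^(19/2)·(4.2)^18 / Γ(19/2) ≈ 1.46497e+11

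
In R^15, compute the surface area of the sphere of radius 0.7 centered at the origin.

The surface area of an n-ball is 2π^(n/2) r^(n-1) / Γ(n/2). For n=15, r=0.7: 0.0388055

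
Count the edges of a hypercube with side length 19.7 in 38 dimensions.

Number of 1-faces = C(38,1)·2^(38-1) = 38·137438953472 = 5222680231936.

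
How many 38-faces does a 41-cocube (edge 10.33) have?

f_38(41-orthoplex) = 2^39 · (41 choose 39) = 450799767388160.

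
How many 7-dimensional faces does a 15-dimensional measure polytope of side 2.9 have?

f_7(15-cube) = (15 choose 7) · 2^8 = 1647360.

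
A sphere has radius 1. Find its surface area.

S = n·V_n(r)/r = 3·V_3(1)/1 (volume-to-surface relation), giving 4πr² = 4π·(1)² ≈ 12.5664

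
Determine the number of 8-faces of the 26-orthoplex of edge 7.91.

An n-cross-polytope has 2^(k+1)·C(n,k+1) k-faces. Here 2^9·C(26,9) = 512·3124550 = 1599769600.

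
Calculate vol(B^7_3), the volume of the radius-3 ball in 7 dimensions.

Volume = π^{7/2}·(3)^7/Γ(9/2) = 11664·π^3/35 ≈ 10333.1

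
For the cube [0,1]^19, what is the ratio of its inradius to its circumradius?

Ratio = (s/2)/(s√19/2) = 19^(-1/2) ≈ 0.229416.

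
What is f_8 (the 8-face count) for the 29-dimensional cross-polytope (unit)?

Number of 8-faces = 2^(8+1) · C(29,8+1) = 512 · 10015005 = 5127682560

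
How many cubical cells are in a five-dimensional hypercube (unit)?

f_3(5-cube) = (5 choose 3) · 2^2 = 40.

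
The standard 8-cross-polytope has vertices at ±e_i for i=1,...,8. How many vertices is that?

The 8-dimensional cross-polytope has 2n = 2·8 = 16 vertices.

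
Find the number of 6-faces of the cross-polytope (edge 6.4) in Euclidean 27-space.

Number of 6-faces = 2^(6+1) · C(27,6+1) = 128 · 888030 = 113667840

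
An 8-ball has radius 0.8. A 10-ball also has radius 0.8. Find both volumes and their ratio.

V_8(0.8) ≈ 0.680939. V_10(0.8) ≈ 0.273822. Ratio V_8/V_10 ≈ 2.487.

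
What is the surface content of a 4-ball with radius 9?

|∂B_4(9)| = 1458·π^2 ≈ 14389.9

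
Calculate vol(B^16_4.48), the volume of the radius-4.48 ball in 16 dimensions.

Volume = π^{16/2}·(4.48)^16/Γ(9) ≈ 6.19622e+09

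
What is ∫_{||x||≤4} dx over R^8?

V = 8192·π^4/3 ≈ 265992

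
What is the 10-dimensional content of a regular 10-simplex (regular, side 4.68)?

Volume = 4.68^10 · √(11/2^10) / 10! ≈ 0.14396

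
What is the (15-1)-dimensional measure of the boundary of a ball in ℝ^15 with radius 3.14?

S_15(3.14) = 2·π^(15/2)·(3.14)^14 / Γ(15/2) ≈ 5.18246e+07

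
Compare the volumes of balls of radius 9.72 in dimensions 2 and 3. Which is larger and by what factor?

V_2(9.72) ≈ 296.813, V_3(9.72) ≈ 3846.69. The 3-ball is larger by a factor of 12.96.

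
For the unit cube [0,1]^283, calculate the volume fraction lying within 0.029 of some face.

Shell fraction = 1 - (1-0.058)^283 ≈ 0.9999999547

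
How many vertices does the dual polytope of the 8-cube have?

The vertices are ±e_1, ..., ±e_8, so there are 2·8 = 16.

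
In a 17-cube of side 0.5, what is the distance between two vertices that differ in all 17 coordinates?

The space diagonal of an n-cube of side s is s√n. Here 0.5·√17 ≈ 2.06155.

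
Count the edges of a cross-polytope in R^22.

Each 1-face is the convex hull of 2 vertices, one chosen as ±e_i from each of 2 distinct axes: 2^2·C(22,2) = 924.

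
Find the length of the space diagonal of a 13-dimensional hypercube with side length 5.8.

||(5.8,5.8,...,5.8)|| = √(13)·5.8 ≈ 20.9122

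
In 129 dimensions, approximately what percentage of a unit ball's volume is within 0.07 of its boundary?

1 - (1-0.07)^129 ≈ 0.999914 ≈ 99.9914%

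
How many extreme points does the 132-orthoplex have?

The 132-dimensional cross-polytope has 2n = 2·132 = 264 vertices.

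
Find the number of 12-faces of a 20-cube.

An n-cube has C(n,k)·2^(n-k) k-faces. Here C(20,12)·2^8 = 125970·256 = 32248320.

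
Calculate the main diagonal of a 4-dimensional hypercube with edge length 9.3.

d = √(9.3² + 9.3² + ... + 9.3²) [4 terms] = √(4·9.3²) = 9.3√4 = 18.6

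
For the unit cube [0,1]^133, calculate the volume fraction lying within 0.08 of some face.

The inner cube has side 1-2·0.08 = 0.84 and volume (0.84)^133 ≈ 8.495e-11, so the shell holds 1 - 8.495e-11 of the volume.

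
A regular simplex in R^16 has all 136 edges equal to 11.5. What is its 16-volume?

For a regular n-simplex with edge a, V = (a^n / n!)·√((n+1)/2^n). With a=11.5, n=16: V ≈ 72.0328.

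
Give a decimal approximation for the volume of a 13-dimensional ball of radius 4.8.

V_13(4.8) = π^(13/2) · (4.8)^13 / Γ(13/2 + 1) ≈ 6.53849e+08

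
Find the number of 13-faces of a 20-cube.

Choose 13 of 20 axes to span the face (C(20,13) = 77520 ways), then fix each of the remaining 7 coordinates at one of its two extreme values (2^7 = 128 ways): 77520·128 = 9922560.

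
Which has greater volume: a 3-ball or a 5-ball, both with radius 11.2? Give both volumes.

V_3(11.2) ≈ 5884.95. V_5(11.2) ≈ 927659. The 5-ball is larger.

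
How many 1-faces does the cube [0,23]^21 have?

An n-cube has n·2^(n-1) edges. With n = 21: 21·1048576 = 22020096.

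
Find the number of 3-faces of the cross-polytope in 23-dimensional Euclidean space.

f_3(23-orthoplex) = 2^4 · (23 choose 4) = 141680.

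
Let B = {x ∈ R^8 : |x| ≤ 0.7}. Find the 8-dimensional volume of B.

Volume = π^{8/2}·(0.7)^8/Γ(5) ≈ 0.233977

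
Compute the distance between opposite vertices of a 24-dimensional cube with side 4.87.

Diagonal = √24 · 4.87 ≈ 23.858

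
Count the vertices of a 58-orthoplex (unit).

The vertices are ±e_1, ..., ±e_58, so there are 2·58 = 116.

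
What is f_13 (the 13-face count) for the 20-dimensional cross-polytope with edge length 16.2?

Number of 13-faces = 2^(13+1) · C(20,13+1) = 16384 · 38760 = 635043840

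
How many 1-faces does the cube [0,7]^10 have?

Number of 1-faces = C(10,1)·2^(10-1) = 10·512 = 5120.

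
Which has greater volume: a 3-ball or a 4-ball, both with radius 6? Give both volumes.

V_3(6) ≈ 904.779. V_4(6) ≈ 6395.5. The 4-ball is larger.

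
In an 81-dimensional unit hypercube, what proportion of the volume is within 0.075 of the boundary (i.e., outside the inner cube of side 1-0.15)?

The inner cube has side 1-2·0.075 = 0.85 and volume (0.85)^81 ≈ 1.918e-06, so the shell holds 0.9999980816 of the volume.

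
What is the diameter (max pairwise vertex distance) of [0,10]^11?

||(10,10,...,10)|| = √(11)·10 ≈ 33.1662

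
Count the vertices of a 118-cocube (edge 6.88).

The vertices are ±e_1, ..., ±e_118, so there are 2·118 = 236.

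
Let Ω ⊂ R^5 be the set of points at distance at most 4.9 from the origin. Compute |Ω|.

Volume = π^{5/2}·(4.9)^5/Γ(7/2) ≈ 14868.9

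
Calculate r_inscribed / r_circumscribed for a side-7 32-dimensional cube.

r_in / r_out = (7/2) / (7√32/2) = 1/√32 ≈ 0.176777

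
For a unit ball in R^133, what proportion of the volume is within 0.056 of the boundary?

1 - (1-0.056)^133 ≈ 0.999531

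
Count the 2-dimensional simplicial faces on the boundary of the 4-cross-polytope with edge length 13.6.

Each 2-face is the convex hull of 3 vertices, one chosen as ±e_i from each of 3 distinct axes: 2^3·C(4,3) = 32.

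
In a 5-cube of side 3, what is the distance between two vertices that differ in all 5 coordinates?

||(3,3,...,3)|| = √(5)·3 ≈ 6.7082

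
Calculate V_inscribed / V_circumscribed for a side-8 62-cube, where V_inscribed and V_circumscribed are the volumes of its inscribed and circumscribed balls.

Volume scales as r^n, and r_in/r_out = 1/√62, giving (1/√62)^62 ≈ 2.72808e-56.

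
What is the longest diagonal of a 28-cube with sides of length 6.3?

d = √(6.3² + 6.3² + ... + 6.3²) [28 terms] = √(28·6.3²) = 6.3√28 ≈ 33.3365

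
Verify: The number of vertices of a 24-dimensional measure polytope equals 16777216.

True. The 24-cube has 2^24 = 16777216 vertices.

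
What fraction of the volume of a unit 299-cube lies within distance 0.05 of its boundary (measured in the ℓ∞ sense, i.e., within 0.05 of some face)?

1 - (1 - 2·0.05)^299 = 1 - 0.9^299 ≈ 1 - 2.082e-14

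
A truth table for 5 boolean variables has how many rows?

An n-cube has 2^n vertices; for n = 5 that is 2^5 = 32.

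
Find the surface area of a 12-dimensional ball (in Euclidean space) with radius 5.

|∂B_12(5)| = 9765625·π^6/12 ≈ 7.82381e+08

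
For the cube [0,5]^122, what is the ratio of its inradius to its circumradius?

Ratio = (s/2)/(s√122/2) = 122^(-1/2) ≈ 0.0905357.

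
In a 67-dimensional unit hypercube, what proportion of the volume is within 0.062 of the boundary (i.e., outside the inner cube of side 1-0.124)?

The inner cube has side 1-2·0.062 = 0.876 and volume (0.876)^67 ≈ 0.0001405, so the shell holds 0.999859 of the volume.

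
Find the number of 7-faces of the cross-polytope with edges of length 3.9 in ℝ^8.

Number of 7-faces = 2^(7+1) · C(8,7+1) = 256 · 1 = 256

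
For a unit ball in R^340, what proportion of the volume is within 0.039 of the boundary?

Shell fraction = 1 - (1-0.039)^340 ≈ 0.9999986636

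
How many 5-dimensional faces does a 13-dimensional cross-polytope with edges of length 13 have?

f_5(13-orthoplex) = 2^6 · (13 choose 6) = 109824.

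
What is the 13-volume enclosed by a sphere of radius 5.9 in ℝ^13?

Volume = π^{13/2}·(5.9)^13/Γ(15/2) ≈ 9.55911e+09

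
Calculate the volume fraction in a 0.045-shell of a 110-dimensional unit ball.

Shell fraction = 1 - (1-0.045)^110 ≈ 0.993685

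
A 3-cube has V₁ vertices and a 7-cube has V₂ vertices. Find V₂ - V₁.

V₁ = 2^3 = 8. V₂ = 2^7 = 128. V₂ - V₁ = 120.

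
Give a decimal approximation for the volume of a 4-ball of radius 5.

Volume = π^{4/2}·(5)^4/Γ(3) = 625·π^2/2 ≈ 3084.25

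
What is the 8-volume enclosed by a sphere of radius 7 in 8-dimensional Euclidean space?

The n-ball volume is π^(n/2)·r^n/Γ(n/2+1). With n=8, r=7: V = 5764801·π^4/24 ≈ 2.33977e+07.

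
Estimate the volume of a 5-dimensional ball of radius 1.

V = 8·π^2/15 ≈ 5.26379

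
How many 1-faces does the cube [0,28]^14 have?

An n-cube has n·2^(n-1) edges. With n = 14: 14·8192 = 114688.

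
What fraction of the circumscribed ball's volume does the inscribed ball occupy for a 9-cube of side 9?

V_in / V_out = (r_in/r_out)^9 = (1/√9)^9 = 9^(-9/2) ≈ 5.08053e-05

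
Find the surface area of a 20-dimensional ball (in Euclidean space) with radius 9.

|∂B_20(9)| = 16677181699666569·π^10/2240 ≈ 6.97226e+17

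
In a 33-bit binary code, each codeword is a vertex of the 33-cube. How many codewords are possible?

The 33-cube has 2^33 = 8589934592 vertices.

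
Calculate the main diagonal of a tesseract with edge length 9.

The space diagonal of an n-cube of side s is s√n. Here 9·√4 = 18.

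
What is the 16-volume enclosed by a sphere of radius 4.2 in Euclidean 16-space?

Volume = π^{16/2}·(4.2)^16/Γ(9) ≈ 2.20631e+09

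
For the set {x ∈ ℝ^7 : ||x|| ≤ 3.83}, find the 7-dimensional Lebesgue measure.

The n-ball volume is π^(n/2)·r^n/Γ(n/2+1). With n=7, r=3.83: V ≈ 57117.8.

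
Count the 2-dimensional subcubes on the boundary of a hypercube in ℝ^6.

Choose 2 of 6 axes to span the face (C(6,2) = 15 ways), then fix each of the remaining 4 coordinates at one of its two extreme values (2^4 = 16 ways): 15·16 = 240.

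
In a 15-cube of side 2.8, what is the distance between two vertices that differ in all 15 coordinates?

Diagonal = √15 · 2.8 ≈ 10.8444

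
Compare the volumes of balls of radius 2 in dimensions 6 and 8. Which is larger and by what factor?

V_6(2) ≈ 330.734, V_8(2) ≈ 1039.03. The 8-ball is larger by a factor of 3.142.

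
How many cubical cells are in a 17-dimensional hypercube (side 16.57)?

Choose 3 of 17 axes to span the face (C(17,3) = 680 ways), then fix each of the remaining 14 coordinates at one of its two extreme values (2^14 = 16384 ways): 680·16384 = 11141120.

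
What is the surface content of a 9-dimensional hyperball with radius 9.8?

S = n·V_n(r)/r = 9·V_9(9.8)/9.8 (volume-to-surface relation), giving 2.52562e+09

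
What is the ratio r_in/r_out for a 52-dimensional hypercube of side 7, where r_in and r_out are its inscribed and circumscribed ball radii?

For an n-cube of any side s, the inradius is s/2 and the circumradius is s√n/2, so the ratio is 1/√52 ≈ 0.138675.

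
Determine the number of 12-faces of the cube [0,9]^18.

f_12(18-cube) = (18 choose 12) · 2^6 = 1188096.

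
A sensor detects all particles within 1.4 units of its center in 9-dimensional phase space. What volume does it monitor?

The n-ball volume is π^(n/2)·r^n/Γ(n/2+1). With n=9, r=1.4: V ≈ 68.1506.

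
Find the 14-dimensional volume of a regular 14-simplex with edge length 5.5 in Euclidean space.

For a regular n-simplex with edge a, V = (a^n / n!)·√((n+1)/2^n). With a=5.5, n=14: V ≈ 0.00804461.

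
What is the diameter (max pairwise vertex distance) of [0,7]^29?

Diagonal = √29 · 7 ≈ 37.6962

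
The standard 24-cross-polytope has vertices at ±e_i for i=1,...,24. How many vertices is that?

An n-cross-polytope has 2n vertices; here n = 24, giving 48.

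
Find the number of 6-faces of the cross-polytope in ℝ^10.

An n-cross-polytope has 2^(k+1)·C(n,k+1) k-faces. Here 2^7·C(10,7) = 128·120 = 15360.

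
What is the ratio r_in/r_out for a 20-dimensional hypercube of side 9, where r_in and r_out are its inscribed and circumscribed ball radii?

r_in / r_out = (9/2) / (9√20/2) = 1/√20 ≈ 0.223607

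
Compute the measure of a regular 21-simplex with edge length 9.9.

V_21 = √(22) · 9.9^21 / (21! · 2^(21/2)) ≈ 0.0513324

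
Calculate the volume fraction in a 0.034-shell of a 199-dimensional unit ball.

Shell fraction = 1 - (1-0.034)^199 ≈ 0.998976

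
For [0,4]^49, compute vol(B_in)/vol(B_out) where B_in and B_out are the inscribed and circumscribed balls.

Volume scales as r^n, and r_in/r_out = 1/√49, giving (1/√49)^49 ≈ 3.89221e-42.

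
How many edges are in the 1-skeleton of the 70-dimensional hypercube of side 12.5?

An n-cube has n·2^(n-1) edges. With n = 70: 70·590295810358705651712 = 41320706725109395619840.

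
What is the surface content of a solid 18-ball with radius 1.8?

The surface area of an n-ball is 2π^(n/2) r^(n-1) / Γ(n/2). For n=18, r=1.8: 32321.5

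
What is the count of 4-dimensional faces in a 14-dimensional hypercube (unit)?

An n-cube has C(n,k)·2^(n-k) k-faces. Here C(14,4)·2^10 = 1001·1024 = 1025024.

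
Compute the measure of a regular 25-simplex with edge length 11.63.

Volume = 11.63^25 · √(26/2^25) / 25! ≈ 0.0247434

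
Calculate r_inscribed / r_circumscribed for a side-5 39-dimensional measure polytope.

For an n-cube of any side s, the inradius is s/2 and the circumradius is s√n/2, so the ratio is 1/√39 ≈ 0.160128.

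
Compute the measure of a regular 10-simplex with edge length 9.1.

Volume = 9.1^10 · √(11/2^10) / 10! ≈ 111.224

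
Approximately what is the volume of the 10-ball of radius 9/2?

The n-ball volume is π^(n/2)·r^n/Γ(n/2+1). With n=10, r=9/2: V = 1162261467·π^5/40960 ≈ 8.68347e+06.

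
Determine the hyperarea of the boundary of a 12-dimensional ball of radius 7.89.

S_12(7.89) = 2·π^(12/2)·(7.89)^11 / Γ(12/2) ≈ 1.18194e+11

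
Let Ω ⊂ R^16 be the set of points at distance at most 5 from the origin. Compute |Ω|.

V = 30517578125·π^8/8064 ≈ 3.59086e+10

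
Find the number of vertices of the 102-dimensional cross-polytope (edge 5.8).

The 102-dimensional cross-polytope has 2n = 2·102 = 204 vertices.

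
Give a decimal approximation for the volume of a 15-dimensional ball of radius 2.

V_15(2) = π^(15/2) · (2)^15 / Γ(15/2 + 1) = 8388608·π^7/2027025 ≈ 12499.1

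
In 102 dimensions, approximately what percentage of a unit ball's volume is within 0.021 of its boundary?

1 - (1-0.021)^102 ≈ 0.885228 ≈ 88.52%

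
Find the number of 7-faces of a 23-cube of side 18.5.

An n-cube has C(n,k)·2^(n-k) k-faces. Here C(23,7)·2^16 = 245157·65536 = 16066609152.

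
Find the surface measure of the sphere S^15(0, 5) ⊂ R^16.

S = n·V_n(r)/r = 16·V_16(5)/5 (volume-to-surface relation), giving 6103515625·π^8/504 ≈ 1.14908e+11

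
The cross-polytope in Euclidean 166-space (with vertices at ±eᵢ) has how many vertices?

Number of vertices = 2n = 332.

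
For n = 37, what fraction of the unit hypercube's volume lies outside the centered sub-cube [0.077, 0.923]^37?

1 - (1 - 2·0.077)^37 = 1 - 0.846^37 ≈ 0.997946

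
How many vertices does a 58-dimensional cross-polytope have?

The vertices are ±e_1, ..., ±e_58, so there are 2·58 = 116.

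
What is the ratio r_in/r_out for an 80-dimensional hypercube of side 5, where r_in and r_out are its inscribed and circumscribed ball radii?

For an n-cube of any side s, the inradius is s/2 and the circumradius is s√n/2, so the ratio is 1/√80 ≈ 0.111803.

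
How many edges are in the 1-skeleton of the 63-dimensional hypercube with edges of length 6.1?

Number of 1-faces = C(63,1)·2^(63-1) = 63·4611686018427387904 = 290536219160925437952.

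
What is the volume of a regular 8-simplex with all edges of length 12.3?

For a regular n-simplex with edge a, V = (a^n / n!)·√((n+1)/2^n). With a=12.3, n=8: V ≈ 2436.25.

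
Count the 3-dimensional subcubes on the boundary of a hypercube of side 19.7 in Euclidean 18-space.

An n-cube has C(n,k)·2^(n-k) k-faces. Here C(18,3)·2^15 = 816·32768 = 26738688.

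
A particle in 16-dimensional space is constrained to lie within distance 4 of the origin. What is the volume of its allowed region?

Volume = π^{16/2}·(4)^16/Γ(9) = 33554432·π^8/315 ≈ 1.01074e+09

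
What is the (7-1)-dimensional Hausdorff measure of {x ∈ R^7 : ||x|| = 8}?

S = n·V_n(r)/r = 7·V_7(8)/8 (volume-to-surface relation), giving 4194304·π^3/15 ≈ 8.66998e+06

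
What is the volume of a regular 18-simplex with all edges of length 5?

For a regular n-simplex with edge a, V = (a^n / n!)·√((n+1)/2^n). With a=5, n=18: V ≈ 5.07254e-06.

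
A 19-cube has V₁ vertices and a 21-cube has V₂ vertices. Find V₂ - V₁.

V₁ = 2^19 = 524288. V₂ = 2^21 = 2097152. V₂ - V₁ = 1572864.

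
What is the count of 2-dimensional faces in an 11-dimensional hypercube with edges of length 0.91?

Choose 2 of 11 axes to span the face (C(11,2) = 55 ways), then fix each of the remaining 9 coordinates at one of its two extreme values (2^9 = 512 ways): 55·512 = 28160.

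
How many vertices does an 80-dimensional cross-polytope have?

The 80-dimensional cross-polytope has 2n = 2·80 = 160 vertices.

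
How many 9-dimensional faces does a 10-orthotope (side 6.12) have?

An n-cube has C(n,k)·2^(n-k) k-faces. Here C(10,9)·2^1 = 10·2 = 20.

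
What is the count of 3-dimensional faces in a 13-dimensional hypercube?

Number of 3-faces = C(13,3) · 2^(13-3) = 286 · 1024 = 292864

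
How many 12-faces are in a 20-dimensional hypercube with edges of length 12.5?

An n-cube has C(n,k)·2^(n-k) k-faces. Here C(20,12)·2^8 = 125970·256 = 32248320.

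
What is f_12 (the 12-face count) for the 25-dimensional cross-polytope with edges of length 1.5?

An n-cross-polytope has 2^(k+1)·C(n,k+1) k-faces. Here 2^13·C(25,13) = 8192·5200300 = 42600857600.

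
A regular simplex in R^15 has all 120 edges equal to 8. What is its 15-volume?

For a regular n-simplex with edge a, V = (a^n / n!)·√((n+1)/2^n). With a=8, n=15: V ≈ 0.594546.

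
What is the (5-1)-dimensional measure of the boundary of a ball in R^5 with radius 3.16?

The surface area of an n-ball is 2π^(n/2) r^(n-1) / Γ(n/2). For n=5, r=3.16: 2624.32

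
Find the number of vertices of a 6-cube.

Each vertex is a binary string of length 6, so there are 2^6 = 64.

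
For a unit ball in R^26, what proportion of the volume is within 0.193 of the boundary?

V(inner)/V(outer) = ((1-0.193)/1)^26 ≈ 0.003791, so the shell fraction is 0.996209.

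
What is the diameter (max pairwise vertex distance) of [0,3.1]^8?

||(3.1,3.1,...,3.1)|| = √(8)·3.1 ≈ 8.76812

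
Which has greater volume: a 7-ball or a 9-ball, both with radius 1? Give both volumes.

V_7(1) ≈ 4.72477. V_9(1) ≈ 3.29851. The 7-ball is larger.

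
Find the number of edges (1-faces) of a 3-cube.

An n-cube has C(n,k)·2^(n-k) k-faces. Here C(3,1)·2^2 = 3·4 = 12.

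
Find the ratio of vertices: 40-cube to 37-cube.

The 40-cube has 2^40 = 1099511627776 vertices. The 37-cube has 2^37 = 137438953472 vertices. Ratio: 1099511627776/137438953472 = 8.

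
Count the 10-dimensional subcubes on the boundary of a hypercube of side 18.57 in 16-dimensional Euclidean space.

Choose 10 of 16 axes to span the face (C(16,10) = 8008 ways), then fix each of the remaining 6 coordinates at one of its two extreme values (2^6 = 64 ways): 8008·64 = 512512.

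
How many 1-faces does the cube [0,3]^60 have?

An n-cube has n·2^(n-1) edges. With n = 60: 60·576460752303423488 = 34587645138205409280.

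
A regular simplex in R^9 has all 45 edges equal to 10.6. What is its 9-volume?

V = (10.6^9 / 9!) · √((9+1) / 2^9) ≈ 650.661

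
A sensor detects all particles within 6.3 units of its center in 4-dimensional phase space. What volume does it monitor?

Volume = π^{4/2}·(6.3)^4/Γ(3) ≈ 7773.77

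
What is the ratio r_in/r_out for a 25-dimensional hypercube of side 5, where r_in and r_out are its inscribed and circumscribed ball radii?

r_in = 5/2 (half the side); r_out = 5√25/2 (half the diagonal). Ratio = 1/√25 ≈ 0.2.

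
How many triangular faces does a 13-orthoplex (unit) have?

An n-cross-polytope has 2^(k+1)·C(n,k+1) k-faces. Here 2^3·C(13,3) = 8·286 = 2288.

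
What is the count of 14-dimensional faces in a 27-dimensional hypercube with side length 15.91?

Choose 14 of 27 axes to span the face (C(27,14) = 20058300 ways), then fix each of the remaining 13 coordinates at one of its two extreme values (2^13 = 8192 ways): 20058300·8192 = 164317593600.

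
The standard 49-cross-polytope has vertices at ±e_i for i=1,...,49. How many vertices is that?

The vertices are ±e_1, ..., ±e_49, so there are 2·49 = 98.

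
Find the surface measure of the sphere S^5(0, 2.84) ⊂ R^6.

|∂B_6(2.84)| ≈ 5728.51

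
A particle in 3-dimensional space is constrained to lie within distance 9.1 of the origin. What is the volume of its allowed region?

Volume = π^{3/2}·(9.1)^3/Γ(5/2) ≈ 3156.55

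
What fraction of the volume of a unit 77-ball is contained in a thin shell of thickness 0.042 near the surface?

1 - (1-0.042)^77 ≈ 0.96326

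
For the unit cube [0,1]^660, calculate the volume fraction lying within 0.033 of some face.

1 - (1 - 2·0.033)^660 = 1 - 0.934^660 ≈ 1 - 2.685e-20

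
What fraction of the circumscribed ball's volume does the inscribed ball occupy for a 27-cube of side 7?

V_in/V_out = n^(-n/2) = 27^(-27/2) ≈ 4.74886e-20.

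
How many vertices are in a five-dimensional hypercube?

Number of 0-faces = C(5,0) · 2^(5-0) = 1 · 32 = 32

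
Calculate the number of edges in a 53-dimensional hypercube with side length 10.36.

Each of the 2^53 = 9007199254740992 vertices has degree 53; total edges = 53·2^53/2 = 238690780250636288.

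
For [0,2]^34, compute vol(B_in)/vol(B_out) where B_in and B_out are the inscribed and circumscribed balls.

Volume scales as r^n, and r_in/r_out = 1/√34, giving (1/√34)^34 ≈ 9.22271e-27.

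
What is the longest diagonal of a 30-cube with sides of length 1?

||(1,1,...,1)|| = √(30)·1 ≈ 5.47723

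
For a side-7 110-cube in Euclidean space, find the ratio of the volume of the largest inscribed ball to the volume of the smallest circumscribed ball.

Volume scales as r^n, and r_in/r_out = 1/√110, giving (1/√110)^110 ≈ 5.28935e-113.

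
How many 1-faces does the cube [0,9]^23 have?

The 23-cube has n·2^(n-1) = 23·2^22 = 23·4194304 = 96468992 edges.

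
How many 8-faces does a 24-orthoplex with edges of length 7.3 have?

f_8(24-orthoplex) = 2^9 · (24 choose 9) = 669442048.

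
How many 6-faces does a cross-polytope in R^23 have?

f_6(23-orthoplex) = 2^7 · (23 choose 7) = 31380096.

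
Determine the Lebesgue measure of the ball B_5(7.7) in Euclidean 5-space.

The n-ball volume is π^(n/2)·r^n/Γ(n/2+1). With n=5, r=7.7: V ≈ 142479.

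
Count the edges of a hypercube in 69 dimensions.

Number of 1-faces = C(69,1)·2^(69-1) = 69·295147905179352825856 = 20365205457375344984064.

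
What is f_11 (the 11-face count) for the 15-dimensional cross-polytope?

An n-cross-polytope has 2^(k+1)·C(n,k+1) k-faces. Here 2^12·C(15,12) = 4096·455 = 1863680.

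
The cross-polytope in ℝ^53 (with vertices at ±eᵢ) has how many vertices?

The 53-dimensional cross-polytope has 2n = 2·53 = 106 vertices.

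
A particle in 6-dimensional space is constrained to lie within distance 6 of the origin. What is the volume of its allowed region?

V = 7776·π^3 ≈ 241105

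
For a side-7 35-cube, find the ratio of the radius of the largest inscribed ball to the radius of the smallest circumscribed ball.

Ratio = (s/2)/(s√35/2) = 35^(-1/2) ≈ 0.169031.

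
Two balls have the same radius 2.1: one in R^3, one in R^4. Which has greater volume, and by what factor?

V_3(2.1) ≈ 38.7924, V_4(2.1) ≈ 95.9725. The 4-ball is larger by a factor of 2.474.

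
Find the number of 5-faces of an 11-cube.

An n-cube has C(n,k)·2^(n-k) k-faces. Here C(11,5)·2^6 = 462·64 = 29568.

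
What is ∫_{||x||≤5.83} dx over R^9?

V_9(5.83) = π^(9/2) · (5.83)^9 / Γ(9/2 + 1) ≈ 2.56646e+07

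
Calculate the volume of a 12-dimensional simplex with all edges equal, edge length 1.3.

V = (1.3^12 / 12!) · √((12+1) / 2^12) ≈ 2.74015e-09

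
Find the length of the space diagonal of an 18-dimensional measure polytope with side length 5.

Diagonal = √18 · 5 ≈ 21.2132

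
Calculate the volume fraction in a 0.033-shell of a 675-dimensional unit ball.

1 - (1-0.033)^675 ≈ 1 - 1.455e-10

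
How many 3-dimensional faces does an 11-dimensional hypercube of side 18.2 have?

Choose 3 of 11 axes to span the face (C(11,3) = 165 ways), then fix each of the remaining 8 coordinates at one of its two extreme values (2^8 = 256 ways): 165·256 = 42240.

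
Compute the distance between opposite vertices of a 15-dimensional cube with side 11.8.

The space diagonal of an n-cube of side s is s√n. Here 11.8·√15 ≈ 45.7012.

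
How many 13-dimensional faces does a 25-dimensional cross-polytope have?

Number of 13-faces = 2^(13+1) · C(25,13+1) = 16384 · 4457400 = 73030041600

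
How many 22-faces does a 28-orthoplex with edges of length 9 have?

An n-cross-polytope has 2^(k+1)·C(n,k+1) k-faces. Here 2^23·C(28,23) = 8388608·98280 = 824432394240.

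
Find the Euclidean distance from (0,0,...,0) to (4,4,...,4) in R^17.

||(4,4,...,4)|| = √(17)·4 ≈ 16.4924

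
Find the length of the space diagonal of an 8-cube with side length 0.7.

||(0.7,0.7,...,0.7)|| = √(8)·0.7 ≈ 1.9799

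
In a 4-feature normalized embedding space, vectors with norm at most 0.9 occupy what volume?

The n-ball volume is π^(n/2)·r^n/Γ(n/2+1). With n=4, r=0.9: V ≈ 3.23772.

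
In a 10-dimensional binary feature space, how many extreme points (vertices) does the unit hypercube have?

An n-cube has 2^n vertices; for n = 10 that is 2^10 = 1024.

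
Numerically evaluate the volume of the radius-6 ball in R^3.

V = 288·π ≈ 904.779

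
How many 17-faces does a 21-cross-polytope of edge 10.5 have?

f_17(21-orthoplex) = 2^18 · (21 choose 18) = 348651520.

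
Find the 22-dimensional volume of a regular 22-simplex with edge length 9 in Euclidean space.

V_22 = √(23) · 9^22 / (22! · 2^(22/2)) ≈ 0.00205165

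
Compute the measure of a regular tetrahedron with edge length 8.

Volume = (√2/12) · 8³ = 60.3398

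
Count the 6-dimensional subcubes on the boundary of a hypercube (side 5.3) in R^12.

Number of 6-faces = C(12,6) · 2^(12-6) = 924 · 64 = 59136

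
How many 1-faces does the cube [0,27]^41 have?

An n-cube has n·2^(n-1) edges. With n = 41: 41·1099511627776 = 45079976738816.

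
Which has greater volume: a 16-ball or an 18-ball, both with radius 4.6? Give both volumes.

V_16(4.6) ≈ 9.4581e+09. V_18(4.6) ≈ 6.98597e+10. The 18-ball is larger.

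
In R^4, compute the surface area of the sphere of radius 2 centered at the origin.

S_4(2) = 2·π^(4/2)·(2)^3 / Γ(4/2) = 16·π^2 ≈ 157.914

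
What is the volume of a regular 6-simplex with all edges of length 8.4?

V_6 = √(7) · 8.4^6 / (6! · 2^(6/2)) ≈ 161.362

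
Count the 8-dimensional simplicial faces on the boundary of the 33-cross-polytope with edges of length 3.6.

An n-cross-polytope has 2^(k+1)·C(n,k+1) k-faces. Here 2^9·C(33,9) = 512·38567100 = 19746355200.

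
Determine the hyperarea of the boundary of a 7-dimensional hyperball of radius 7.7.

The surface area of an n-ball is 2π^(n/2) r^(n-1) / Γ(n/2). For n=7, r=7.7: 6.89323e+06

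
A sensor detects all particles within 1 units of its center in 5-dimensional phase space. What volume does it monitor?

V_5(1) = π^(5/2) · (1)^5 / Γ(5/2 + 1) = 8·π^2/15 ≈ 5.26379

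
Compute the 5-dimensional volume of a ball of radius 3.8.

V_5(3.8) = π^(5/2) · (3.8)^5 / Γ(5/2 + 1) ≈ 4170.77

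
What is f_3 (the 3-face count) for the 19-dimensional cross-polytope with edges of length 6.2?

Number of 3-faces = 2^(3+1) · C(19,3+1) = 16 · 3876 = 62016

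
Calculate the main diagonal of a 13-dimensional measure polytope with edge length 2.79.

||(2.79,2.79,...,2.79)|| = √(13)·2.79 ≈ 10.0595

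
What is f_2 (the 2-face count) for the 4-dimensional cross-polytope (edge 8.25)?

Each 2-face is the convex hull of 3 vertices, one chosen as ±e_i from each of 3 distinct axes: 2^3·C(4,3) = 32.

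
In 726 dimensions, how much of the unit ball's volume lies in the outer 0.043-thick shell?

1 - (1-0.043)^726 ≈ 1 - 1.387e-14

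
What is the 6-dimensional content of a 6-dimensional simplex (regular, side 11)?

V = (11^6 / 6!) · √((6+1) / 2^6) ≈ 813.734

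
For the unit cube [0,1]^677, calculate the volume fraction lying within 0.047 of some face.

1 - (1 - 2·0.047)^677 = 1 - 0.906^677 ≈ 1 - 9.458e-30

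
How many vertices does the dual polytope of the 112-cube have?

The 112-dimensional cross-polytope has 2n = 2·112 = 224 vertices.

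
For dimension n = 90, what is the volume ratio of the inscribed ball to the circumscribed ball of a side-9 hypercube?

V_in/V_out = n^(-n/2) = 90^(-90/2) ≈ 1.14574e-88.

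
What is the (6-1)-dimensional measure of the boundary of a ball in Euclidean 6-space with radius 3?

S = n·V_n(r)/r = 6·V_6(3)/3 (volume-to-surface relation), giving 243·π^3 ≈ 7534.53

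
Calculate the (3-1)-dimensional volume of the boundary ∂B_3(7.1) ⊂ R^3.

The surface area of an n-ball is 2π^(n/2) r^(n-1) / Γ(n/2). For n=3, r=7.1: 4πr² = 4π·(7.1)² ≈ 633.471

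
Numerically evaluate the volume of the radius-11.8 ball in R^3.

Volume = π^{3/2}·(11.8)^3/Γ(5/2) ≈ 6882.32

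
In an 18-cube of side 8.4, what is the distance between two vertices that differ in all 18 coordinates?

The space diagonal of an n-cube of side s is s√n. Here 8.4·√18 ≈ 35.6382.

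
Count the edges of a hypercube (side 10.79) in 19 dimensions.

Number of 1-faces = C(19,1)·2^(19-1) = 19·262144 = 4980736.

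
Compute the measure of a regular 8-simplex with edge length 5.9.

Volume = 5.9^8 · √(9/2^8) / 8! ≈ 6.82805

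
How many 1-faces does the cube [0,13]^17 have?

The 17-cube has n·2^(n-1) = 17·2^16 = 17·65536 = 1114112 edges.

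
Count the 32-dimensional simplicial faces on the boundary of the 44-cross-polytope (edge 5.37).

Number of 32-faces = 2^(32+1) · C(44,32+1) = 8589934592 · 7669339132 = 65879121507746054144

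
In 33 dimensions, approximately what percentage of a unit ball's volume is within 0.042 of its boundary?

1 - (1-0.042)^33 ≈ 0.757304 ≈ 75.73%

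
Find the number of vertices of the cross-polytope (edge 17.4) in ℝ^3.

An n-cross-polytope has 2^(k+1)·C(n,k+1) k-faces. Here 2^1·C(3,1) = 2·3 = 6.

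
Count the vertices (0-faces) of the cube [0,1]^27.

The 27-cube has 2^27 = 134217728 vertices.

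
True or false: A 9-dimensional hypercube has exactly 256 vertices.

False. The 9-cube has 2^9 = 512 vertices.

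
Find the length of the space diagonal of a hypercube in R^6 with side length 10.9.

||(10.9,10.9,...,10.9)|| = √(6)·10.9 ≈ 26.6994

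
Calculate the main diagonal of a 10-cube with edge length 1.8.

||(1.8,1.8,...,1.8)|| = √(10)·1.8 ≈ 5.6921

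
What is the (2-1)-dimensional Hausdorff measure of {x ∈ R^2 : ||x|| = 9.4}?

The surface area of an n-ball is 2π^(n/2) r^(n-1) / Γ(n/2). For n=2, r=9.4: 2πr = 2π·9.4 ≈ 59.0619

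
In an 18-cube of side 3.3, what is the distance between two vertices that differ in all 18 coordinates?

d = √(3.3² + 3.3² + ... + 3.3²) [18 terms] = √(18·3.3²) = 3.3√18 ≈ 14.0007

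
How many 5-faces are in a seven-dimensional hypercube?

Choose 5 of 7 axes to span the face (C(7,5) = 21 ways), then fix each of the remaining 2 coordinates at one of its two extreme values (2^2 = 4 ways): 21·4 = 84.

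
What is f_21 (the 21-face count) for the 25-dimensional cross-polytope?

f_21(25-orthoplex) = 2^22 · (25 choose 22) = 9646899200.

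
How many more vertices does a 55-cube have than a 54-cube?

The 55-cube has 2^55 = 36028797018963968 vertices. The 54-cube has 2^54 = 18014398509481984 vertices. Difference: 36028797018963968 - 18014398509481984 = 18014398509481984.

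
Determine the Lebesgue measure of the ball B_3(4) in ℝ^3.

V_3(4) = π^(3/2) · (4)^3 / Γ(3/2 + 1) = 256·π/3 ≈ 268.083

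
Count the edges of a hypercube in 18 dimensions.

The 18-cube has n·2^(n-1) = 18·2^17 = 18·131072 = 2359296 edges.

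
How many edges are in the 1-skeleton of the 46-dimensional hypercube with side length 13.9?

Number of 1-faces = C(46,1)·2^(46-1) = 46·35184372088832 = 1618481116086272.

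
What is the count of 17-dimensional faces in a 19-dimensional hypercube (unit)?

f_17(19-cube) = (19 choose 17) · 2^2 = 684.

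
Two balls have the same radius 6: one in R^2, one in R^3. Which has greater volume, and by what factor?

V_2(6) ≈ 113.097, V_3(6) ≈ 904.779. The 3-ball is larger by a factor of 8.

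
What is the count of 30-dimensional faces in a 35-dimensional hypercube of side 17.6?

Choose 30 of 35 axes to span the face (C(35,30) = 324632 ways), then fix each of the remaining 5 coordinates at one of its two extreme values (2^5 = 32 ways): 324632·32 = 10388224.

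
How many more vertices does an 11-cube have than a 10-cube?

The 11-cube has 2^11 = 2048 vertices. The 10-cube has 2^10 = 1024 vertices. Difference: 2048 - 1024 = 1024.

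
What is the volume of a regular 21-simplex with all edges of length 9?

Volume = 9^21 · √(22/2^21) / 21! ≈ 0.00693658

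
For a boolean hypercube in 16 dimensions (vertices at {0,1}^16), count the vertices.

Each vertex is a binary string of length 16, so there are 2^16 = 65536.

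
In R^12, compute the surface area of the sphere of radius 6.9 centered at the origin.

S_12(6.9) = 2·π^(12/2)·(6.9)^11 / Γ(12/2) ≈ 2.70451e+10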